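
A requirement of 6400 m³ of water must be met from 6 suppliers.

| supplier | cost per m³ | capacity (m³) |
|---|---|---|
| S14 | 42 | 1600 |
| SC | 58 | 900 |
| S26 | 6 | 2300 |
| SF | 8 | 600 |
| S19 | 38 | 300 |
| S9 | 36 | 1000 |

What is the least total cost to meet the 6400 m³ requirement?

168000

Fill from the cheapest supplier first.
S26 (6): use full 2300 ; 4100 m³ to go.
SF at 8: take all 600 m³ ; 3500 still needed.
S9 at 36: take all 1000 m³ ; 2500 still needed.
Take 300 from S19 at 38 ; need 2200 more.
S14 (42): use full 1600 ; 600 m³ to go.
SC at 58: take 600 of its 900 ; requirement met.
Cost = 2300×6 + 600×8 + 1000×36 + 300×38 + 1600×42 + 600×58 = 168000.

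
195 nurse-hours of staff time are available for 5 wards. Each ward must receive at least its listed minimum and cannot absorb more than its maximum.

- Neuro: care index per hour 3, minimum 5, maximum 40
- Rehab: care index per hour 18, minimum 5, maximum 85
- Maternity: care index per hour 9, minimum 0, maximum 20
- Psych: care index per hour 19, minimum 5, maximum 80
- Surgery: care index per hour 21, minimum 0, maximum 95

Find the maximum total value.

3800

Meeting every minimum uses 5+5+0+5+0 = 15 nurse-hours, leaving 180.
Highest care index per hour first: Surgery 21 > Psych 19 > Rehab 18 > Maternity 9 > Neuro 3.
Give Surgery 95 more to hit its cap of 95 — 85 left.
Give Psych 75 more to hit its cap of 80 — 10 left.
Only 10 left; Rehab takes them to reach 15.
Total = 3×5 + 18×15 + 19×80 + 21×95 = 3800.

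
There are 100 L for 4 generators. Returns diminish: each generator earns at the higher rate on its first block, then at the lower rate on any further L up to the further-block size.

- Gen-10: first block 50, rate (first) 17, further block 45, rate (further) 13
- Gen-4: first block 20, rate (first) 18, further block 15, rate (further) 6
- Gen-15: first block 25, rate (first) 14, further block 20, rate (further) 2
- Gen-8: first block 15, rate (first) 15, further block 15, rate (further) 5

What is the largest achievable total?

1645

Rank every tier by rate: Gen-4/T1 18 > Gen-10/T1 17 > Gen-8/T1 15 > Gen-15/T1 14 > Gen-10/T2 13 > Gen-4/T2 6 > Gen-8/T2 5 > Gen-15/T2 2.
Gen-4/T1 (18): +20 — 80 left.
Gen-10/T1 (17): +50 — 30 left.
Gen-8 T1 at 15: fill all 15 — 15 left.
Gen-15/T1: +15 of 25 at 14; pool empty.
Total = 18×20 + 17×50 + 15×15 + 14×15 = 1645.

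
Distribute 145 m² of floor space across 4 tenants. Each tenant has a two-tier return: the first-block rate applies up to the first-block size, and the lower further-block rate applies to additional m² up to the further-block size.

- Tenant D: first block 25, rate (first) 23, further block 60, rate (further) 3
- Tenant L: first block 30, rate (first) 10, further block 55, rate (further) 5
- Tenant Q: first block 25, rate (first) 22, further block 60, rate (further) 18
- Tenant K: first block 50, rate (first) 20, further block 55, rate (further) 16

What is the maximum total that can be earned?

Rank every tier by rate: Tenant D/tier1 23 > Tenant Q/tier1 22 > Tenant K/tier1 20 > Tenant Q/tier2 18 > Tenant K/tier2 16 > Tenant L/tier1 10 > Tenant L/tier2 5 > Tenant D/tier2 3.
Fill Tenant D tier1 block (25 at 23) → 120 left.
Fill Tenant Q tier1 block (25 at 22) → 95 left.
Tenant K/tier1 (20): +50 → 45 left.
45 remain; put them into Tenant Q tier2 at 18.
Total = 23×25 + 22×25 + 20×50 + 18×45 = 2935.

2935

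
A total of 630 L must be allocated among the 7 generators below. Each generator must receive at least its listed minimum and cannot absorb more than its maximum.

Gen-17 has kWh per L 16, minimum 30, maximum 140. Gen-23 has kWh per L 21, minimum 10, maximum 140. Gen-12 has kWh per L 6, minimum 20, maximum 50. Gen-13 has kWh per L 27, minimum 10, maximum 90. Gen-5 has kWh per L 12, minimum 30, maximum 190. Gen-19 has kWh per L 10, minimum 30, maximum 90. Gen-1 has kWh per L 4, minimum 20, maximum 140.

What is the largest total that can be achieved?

Meeting every minimum uses 30+10+20+10+30+30+20 = 150 L, leaving 480.
Rank by kWh per L: Gen-13 27 > Gen-23 21 > Gen-17 16 > Gen-5 12 > Gen-19 10 > Gen-12 6 > Gen-1 4.
Gen-13 takes 80 more to reach its cap of 90 → 400 left.
Gen-23 takes 130 more to reach its cap of 140 → 270 left.
Gen-17: +110 to 140 (cap) → 160 left.
Gen-5: +160 to 190 (cap) → 0 left.
Total = 16×140 + 21×140 + 6×20 + 27×90 + 12×190 + 10×30 + 4×20 = 10390.

10390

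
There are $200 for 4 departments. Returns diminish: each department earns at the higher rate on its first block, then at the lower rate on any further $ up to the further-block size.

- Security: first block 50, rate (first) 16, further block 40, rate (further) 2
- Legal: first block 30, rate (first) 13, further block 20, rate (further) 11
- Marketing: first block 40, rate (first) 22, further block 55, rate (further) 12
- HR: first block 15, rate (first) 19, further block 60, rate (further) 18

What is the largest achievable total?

Order all 8 blocks by rate: Marketing/first 22 > HR/first 19 > HR/second 18 > Security/first 16 > Legal/first 13 > Marketing/second 12 > Legal/second 11 > Security/second 2.
Marketing/first (22): +40 — 160 left.
HR/first (19): +15 — 145 left.
HR/second (18): +60 — 85 left.
Security/first (16): +50 — 35 left.
Legal first at 13: fill all 30 — 5 left.
Marketing second at 12: only 5 left, fill 5.
Total = 22×40 + 19×15 + 18×60 + 16×50 + 13×30 + 12×5 = 3495.

3495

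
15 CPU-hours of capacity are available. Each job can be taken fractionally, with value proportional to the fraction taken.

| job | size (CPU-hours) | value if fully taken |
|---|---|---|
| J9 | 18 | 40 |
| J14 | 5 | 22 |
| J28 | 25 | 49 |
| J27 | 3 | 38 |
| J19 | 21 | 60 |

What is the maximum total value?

80

Best value per unit of size first: J27 38/3≈12.7, J14 22/5≈4.4, J19 60/21≈2.86, J9 40/18≈2.22, J28 49/25≈1.96.
Take all of J27 (3 CPU-hours, value 38) → 12 CPU-hours left.
Take all of J14 (5 CPU-hours, value 22) → 7 CPU-hours left.
7 CPU-hours left: a 7/21 share of J19 gives 60×7/21 = 20.
Total value = 80.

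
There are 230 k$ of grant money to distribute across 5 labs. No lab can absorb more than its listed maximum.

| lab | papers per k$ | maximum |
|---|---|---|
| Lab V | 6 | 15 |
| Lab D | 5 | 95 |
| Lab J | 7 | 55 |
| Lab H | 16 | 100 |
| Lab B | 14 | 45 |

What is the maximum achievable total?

Rank by papers per k$: Lab H 16 > Lab B 14 > Lab J 7 > Lab V 6 > Lab D 5.
Lab H takes 100 to reach its cap of 100 → 130 left.
Lab B takes 45 to reach its cap of 45 → 85 left.
Lab J takes 55 to reach its cap of 55 → 30 left.
Lab V takes 15 to reach its cap of 15 → 15 left.
Only 15 left; Lab D takes them to reach 15.
Total = 6×15 + 5×15 + 7×55 + 16×100 + 14×45 = 2780.

2780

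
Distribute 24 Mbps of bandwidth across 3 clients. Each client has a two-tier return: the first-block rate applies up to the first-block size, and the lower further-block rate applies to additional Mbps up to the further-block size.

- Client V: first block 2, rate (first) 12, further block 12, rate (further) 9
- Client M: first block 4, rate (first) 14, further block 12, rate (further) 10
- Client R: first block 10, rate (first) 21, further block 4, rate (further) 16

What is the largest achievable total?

Rank every tier by rate: Client R/tier1 21 > Client R/tier2 16 > Client M/tier1 14 > Client V/tier1 12 > Client M/tier2 10 > Client V/tier2 9.
Client R/tier1 (21): +10 ; 14 left.
Client R/tier2 (16): +4 ; 10 left.
Fill Client M tier1 block (4 at 14) ; 6 left.
Client V/tier1 (12): +2 ; 4 left.
Client M/tier2: +4 of 12 at 10; pool empty.
Total = 21×10 + 16×4 + 14×4 + 12×2 + 10×4 = 394.

394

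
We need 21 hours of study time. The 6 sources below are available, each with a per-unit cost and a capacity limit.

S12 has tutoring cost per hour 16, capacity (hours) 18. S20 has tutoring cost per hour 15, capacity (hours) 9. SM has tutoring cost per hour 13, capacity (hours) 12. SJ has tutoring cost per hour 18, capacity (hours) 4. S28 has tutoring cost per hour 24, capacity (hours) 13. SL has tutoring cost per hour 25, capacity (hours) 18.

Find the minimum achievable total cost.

Fill from the cheapest source first.
SM (13): use full 12 — 9 hours to go.
S20 (15): use full 9 — 0 hours to go.
S12, SJ, S28, SL: unused.
Cost = 12×13 + 9×15 = 291.

291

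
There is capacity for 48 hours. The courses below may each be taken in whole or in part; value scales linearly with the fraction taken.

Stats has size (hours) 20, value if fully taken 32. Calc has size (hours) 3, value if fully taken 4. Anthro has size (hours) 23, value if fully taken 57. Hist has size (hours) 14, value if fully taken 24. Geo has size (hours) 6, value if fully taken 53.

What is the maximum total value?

142

Rank by value-to-size ratio: Geo 53/6≈8.83, Anthro 57/23≈2.48, Hist 24/14≈1.71, Stats 32/20≈1.6, Calc 4/3≈1.33.
Geo: take in full, 6 hours for value 53 → 42 left.
Take all of Anthro (23 hours, value 57) → 19 hours left.
Take all of Hist (14 hours, value 24) → 5 hours left.
5 hours left: a 5/20 share of Stats gives 32×5/20 = 8.
Total value = 142.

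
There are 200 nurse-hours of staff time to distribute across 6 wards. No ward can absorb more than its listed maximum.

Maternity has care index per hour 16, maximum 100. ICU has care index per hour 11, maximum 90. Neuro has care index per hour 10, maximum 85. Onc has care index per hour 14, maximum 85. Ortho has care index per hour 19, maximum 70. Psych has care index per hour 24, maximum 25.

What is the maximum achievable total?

Order the wards by care index per hour: Psych 24 > Ortho 19 > Maternity 16 > Onc 14 > ICU 11 > Neuro 10.
Give Psych 25 to hit its cap of 25 ; 175 left.
Give Ortho 70 to hit its cap of 70 ; 105 left.
Give Maternity 100 to hit its cap of 100 ; 5 left.
Only 5 left; Onc takes them to reach 5.
Total = 16×100 + 14×5 + 19×70 + 24×25 = 3600.

3600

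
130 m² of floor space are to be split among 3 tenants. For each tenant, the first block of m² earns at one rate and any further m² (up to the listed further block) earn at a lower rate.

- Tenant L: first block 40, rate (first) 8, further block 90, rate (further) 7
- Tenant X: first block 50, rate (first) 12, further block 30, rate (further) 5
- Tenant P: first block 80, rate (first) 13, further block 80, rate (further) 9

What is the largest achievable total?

1640

Rank every tier by rate: Tenant P/tier1 13 > Tenant X/tier1 12 > Tenant P/tier2 9 > Tenant L/tier1 8 > Tenant L/tier2 7 > Tenant X/tier2 5.
Tenant P/tier1 (13): +80 — 50 left.
Tenant X/tier1 (12): +50 — 0 left.
Total = 13×80 + 12×50 = 1640.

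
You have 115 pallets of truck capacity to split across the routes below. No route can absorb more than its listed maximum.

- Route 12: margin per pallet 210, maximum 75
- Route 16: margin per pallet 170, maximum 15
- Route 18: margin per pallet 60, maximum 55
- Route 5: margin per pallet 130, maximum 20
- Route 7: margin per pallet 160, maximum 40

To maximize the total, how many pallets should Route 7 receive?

25

Order the routes by margin per pallet: Route 12 210 > Route 16 170 > Route 7 160 > Route 5 130 > Route 18 60.
Route 12: +75 to 75 (cap) ; 40 left.
Route 16: +15 to 15 (cap) ; 25 left.
Route 7 has room for 40 but only 25 remain, so it gets 25.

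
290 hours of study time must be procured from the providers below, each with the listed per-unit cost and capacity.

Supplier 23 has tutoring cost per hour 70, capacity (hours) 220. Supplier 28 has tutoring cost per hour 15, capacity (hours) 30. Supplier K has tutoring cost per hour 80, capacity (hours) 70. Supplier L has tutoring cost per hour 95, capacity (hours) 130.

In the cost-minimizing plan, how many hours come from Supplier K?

Use providers in increasing cost order.
Take 30 from Supplier 28 at 15 ; need 260 more.
Supplier 23 (70): use full 220 ; 40 hours to go.
Supplier K (80): take the remaining 40 ; done.
Supplier L: unused.

40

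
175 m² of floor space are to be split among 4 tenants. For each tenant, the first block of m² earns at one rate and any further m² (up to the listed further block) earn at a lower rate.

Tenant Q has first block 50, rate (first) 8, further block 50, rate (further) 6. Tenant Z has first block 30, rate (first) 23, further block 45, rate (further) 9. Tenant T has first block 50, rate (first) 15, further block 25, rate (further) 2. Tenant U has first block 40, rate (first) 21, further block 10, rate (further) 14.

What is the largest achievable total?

Rank every tier by rate: Tenant Z/T1 23 > Tenant U/T1 21 > Tenant T/T1 15 > Tenant U/T2 14 > Tenant Z/T2 9 > Tenant Q/T1 8 > Tenant Q/T2 6 > Tenant T/T2 2.
Fill Tenant Z T1 block (30 at 23) — 145 left.
Tenant U T1 at 21: fill all 40 — 105 left.
Fill Tenant T T1 block (50 at 15) — 55 left.
Tenant U T2 at 14: fill all 10 — 45 left.
Tenant Z T2 at 9: fill all 45 — 0 left.
Total = 23×30 + 21×40 + 15×50 + 14×10 + 9×45 = 2825.

2825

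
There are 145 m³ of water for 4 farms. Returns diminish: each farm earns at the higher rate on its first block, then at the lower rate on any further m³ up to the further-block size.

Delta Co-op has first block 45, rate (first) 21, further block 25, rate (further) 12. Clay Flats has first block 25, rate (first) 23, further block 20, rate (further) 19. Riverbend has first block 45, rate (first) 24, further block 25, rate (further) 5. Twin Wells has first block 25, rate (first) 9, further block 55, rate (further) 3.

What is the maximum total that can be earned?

Rank every tier by rate: Riverbend/first 24 > Clay Flats/first 23 > Delta Co-op/first 21 > Clay Flats/second 19 > Delta Co-op/second 12 > Twin Wells/first 9 > Riverbend/second 5 > Twin Wells/second 3.
Riverbend/first (24): +45 → 100 left.
Clay Flats/first (23): +25 → 75 left.
Delta Co-op first at 21: fill all 45 → 30 left.
Clay Flats/second (19): +20 → 10 left.
10 remain; put them into Delta Co-op second at 12.
Total = 24×45 + 23×25 + 21×45 + 19×20 + 12×10 = 3100.

3100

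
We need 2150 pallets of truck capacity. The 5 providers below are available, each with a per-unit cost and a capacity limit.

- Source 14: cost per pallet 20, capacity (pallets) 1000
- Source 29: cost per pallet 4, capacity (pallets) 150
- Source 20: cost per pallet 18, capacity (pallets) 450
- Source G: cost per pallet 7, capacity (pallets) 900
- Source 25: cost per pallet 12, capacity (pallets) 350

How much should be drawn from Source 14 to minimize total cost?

300

Fill from the cheapest provider first.
Source 29 at 4: take all 150 pallets ; 2000 still needed.
Source G at 7: take all 900 pallets ; 1100 still needed.
Source 25 at 12: take all 350 pallets ; 750 still needed.
Source 20 (18): use full 450 ; 300 pallets to go.
Source 14 (20): take the remaining 300 ; done.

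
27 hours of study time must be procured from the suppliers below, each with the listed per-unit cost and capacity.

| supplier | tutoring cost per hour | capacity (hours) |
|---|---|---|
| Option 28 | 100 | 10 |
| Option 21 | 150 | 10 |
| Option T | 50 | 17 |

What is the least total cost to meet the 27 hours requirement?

Fill from the cheapest supplier first.
Option T (50): use full 17 ; 10 hours to go.
Take 10 from Option 28 at 100 ; need 0 more.
Option 21: unused.
Cost = 17×50 + 10×100 = 1850.

1850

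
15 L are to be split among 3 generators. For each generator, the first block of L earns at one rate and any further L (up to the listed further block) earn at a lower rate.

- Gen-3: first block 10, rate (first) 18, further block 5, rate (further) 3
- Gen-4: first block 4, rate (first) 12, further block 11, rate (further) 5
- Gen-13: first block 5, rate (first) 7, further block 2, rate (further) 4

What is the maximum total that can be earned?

Order all 6 blocks by rate: Gen-3/T1 18 > Gen-4/T1 12 > Gen-13/T1 7 > Gen-4/T2 5 > Gen-13/T2 4 > Gen-3/T2 3.
Gen-3/T1 (18): +10 — 5 left.
Gen-4/T1 (12): +4 — 1 left.
Gen-13 T1 at 7: only 1 left, fill 1.
Total = 18×10 + 12×4 + 7×1 = 235.

235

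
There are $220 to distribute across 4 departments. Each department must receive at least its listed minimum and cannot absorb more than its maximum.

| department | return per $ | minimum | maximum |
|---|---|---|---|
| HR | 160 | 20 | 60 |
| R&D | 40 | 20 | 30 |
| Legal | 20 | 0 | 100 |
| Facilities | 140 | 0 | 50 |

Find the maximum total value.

Meeting every minimum uses 20+20+0+0 = 40 $, leaving 180.
Highest return per $ first: HR 160 > Facilities 140 > R&D 40 > Legal 20.
HR takes 40 more to reach its cap of 60 ; 140 left.
Facilities takes 50 more to reach its cap of 50 ; 90 left.
Give R&D 10 more to hit its cap of 30 ; 80 left.
Legal has room for 100 more but only 80 remain, so it gets 80.
Total = 160×60 + 40×30 + 20×80 + 140×50 = 19400.

19400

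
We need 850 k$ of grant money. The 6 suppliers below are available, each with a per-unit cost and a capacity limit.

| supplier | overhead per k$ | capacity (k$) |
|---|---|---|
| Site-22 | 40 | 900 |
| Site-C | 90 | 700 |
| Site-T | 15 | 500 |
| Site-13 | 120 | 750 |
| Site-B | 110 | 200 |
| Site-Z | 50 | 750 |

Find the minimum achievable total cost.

21500

Use suppliers in increasing cost order.
Take 500 from Site-T at 15 → need 350 more.
Take 350 from Site-22 at 40 to finish.
Site-Z, Site-C, Site-B, Site-13: unused.
Cost = 500×15 + 350×40 = 21500.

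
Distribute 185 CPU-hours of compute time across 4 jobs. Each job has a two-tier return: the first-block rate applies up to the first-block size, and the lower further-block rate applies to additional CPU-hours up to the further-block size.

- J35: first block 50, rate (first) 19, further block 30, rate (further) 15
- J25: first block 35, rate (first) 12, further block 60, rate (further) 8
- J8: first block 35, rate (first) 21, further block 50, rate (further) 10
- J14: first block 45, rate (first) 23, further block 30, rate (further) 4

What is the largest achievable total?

Rank every tier by rate: J14/T1 23 > J8/T1 21 > J35/T1 19 > J35/T2 15 > J25/T1 12 > J8/T2 10 > J25/T2 8 > J14/T2 4.
J14/T1 (23): +45 → 140 left.
J8/T1 (21): +35 → 105 left.
J35 T1 at 19: fill all 50 → 55 left.
Fill J35 T2 block (30 at 15) → 25 left.
J25 T1 at 12: only 25 left, fill 25.
Total = 23×45 + 21×35 + 19×50 + 15×30 + 12×25 = 3470.

3470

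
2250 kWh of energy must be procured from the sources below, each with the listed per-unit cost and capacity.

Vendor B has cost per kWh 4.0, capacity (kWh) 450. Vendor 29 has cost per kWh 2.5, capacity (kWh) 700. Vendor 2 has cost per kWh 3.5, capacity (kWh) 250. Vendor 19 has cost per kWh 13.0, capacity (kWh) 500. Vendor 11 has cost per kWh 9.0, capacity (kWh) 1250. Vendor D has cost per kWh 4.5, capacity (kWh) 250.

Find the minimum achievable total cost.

10950

Use sources in increasing cost order.
Vendor 29 at 2.5: take all 700 kWh → 1550 still needed.
Take 250 from Vendor 2 at 3.5 → need 1300 more.
Vendor B at 4.0: take all 450 kWh → 850 still needed.
Take 250 from Vendor D at 4.5 → need 600 more.
Take 600 from Vendor 11 at 9.0 to finish.
Vendor 19: unused.
Cost = 700×2.5 + 250×3.5 + 450×4.0 + 250×4.5 + 600×9.0 = 10950.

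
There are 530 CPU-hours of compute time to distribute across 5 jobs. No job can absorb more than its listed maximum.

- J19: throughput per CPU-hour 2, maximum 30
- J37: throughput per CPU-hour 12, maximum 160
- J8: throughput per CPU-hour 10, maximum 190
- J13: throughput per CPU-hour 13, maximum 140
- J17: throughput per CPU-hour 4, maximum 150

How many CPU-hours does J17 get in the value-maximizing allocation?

40

Rank by throughput per CPU-hour: J13 13 > J37 12 > J8 10 > J17 4 > J19 2.
J13 takes 140 to reach its cap of 140 — 390 left.
J37: +160 to 160 (cap) — 230 left.
J8 takes 190 to reach its cap of 190 — 40 left.
Only 40 left; J17 takes them to reach 40.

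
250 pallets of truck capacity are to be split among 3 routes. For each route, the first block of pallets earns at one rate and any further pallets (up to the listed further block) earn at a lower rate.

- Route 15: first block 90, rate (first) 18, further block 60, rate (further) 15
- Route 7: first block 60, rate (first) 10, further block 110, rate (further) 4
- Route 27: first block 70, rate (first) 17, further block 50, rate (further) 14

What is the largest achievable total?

Order all 6 blocks by rate: Route 15/tier1 18 > Route 27/tier1 17 > Route 15/tier2 15 > Route 27/tier2 14 > Route 7/tier1 10 > Route 7/tier2 4.
Fill Route 15 tier1 block (90 at 18) — 160 left.
Route 27/tier1 (17): +70 — 90 left.
Fill Route 15 tier2 block (60 at 15) — 30 left.
Route 27/tier2: +30 of 50 at 14; pool empty.
Total = 18×90 + 17×70 + 15×60 + 14×30 = 4130.

4130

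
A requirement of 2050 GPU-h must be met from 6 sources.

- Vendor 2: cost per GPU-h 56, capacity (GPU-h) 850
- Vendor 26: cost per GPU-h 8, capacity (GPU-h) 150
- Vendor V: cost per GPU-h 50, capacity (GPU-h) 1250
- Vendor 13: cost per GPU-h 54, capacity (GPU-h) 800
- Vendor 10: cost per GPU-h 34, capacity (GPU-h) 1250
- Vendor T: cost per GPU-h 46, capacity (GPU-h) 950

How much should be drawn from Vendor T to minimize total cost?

Use sources in increasing cost order.
Vendor 26 at 8: take all 150 GPU-h ; 1900 still needed.
Vendor 10 at 34: take all 1250 GPU-h ; 650 still needed.
Vendor T (46): take the remaining 650 ; done.
Vendor V, Vendor 13, Vendor 2: unused.

650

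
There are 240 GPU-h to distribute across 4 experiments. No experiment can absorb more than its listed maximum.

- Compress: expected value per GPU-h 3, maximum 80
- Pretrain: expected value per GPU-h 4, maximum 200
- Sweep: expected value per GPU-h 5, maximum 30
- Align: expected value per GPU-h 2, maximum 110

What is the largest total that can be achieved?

980

Order the experiments by expected value per GPU-h: Sweep 5 > Pretrain 4 > Compress 3 > Align 2.
Sweep: +30 to 30 (cap) → 210 left.
Pretrain: +200 to 200 (cap) → 10 left.
Compress has room for 80 but only 10 remain, so it gets 10.
Total = 3×10 + 4×200 + 5×30 = 980.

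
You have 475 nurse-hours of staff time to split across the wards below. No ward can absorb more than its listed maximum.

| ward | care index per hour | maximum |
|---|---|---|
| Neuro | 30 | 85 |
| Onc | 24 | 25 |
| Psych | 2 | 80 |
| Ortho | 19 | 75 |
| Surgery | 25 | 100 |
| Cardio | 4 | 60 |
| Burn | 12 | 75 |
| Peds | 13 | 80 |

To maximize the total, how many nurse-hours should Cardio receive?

35

Highest care index per hour first: Neuro 30 > Surgery 25 > Onc 24 > Ortho 19 > Peds 13 > Burn 12 > Cardio 4 > Psych 2.
Neuro takes 85 to reach its cap of 85 ; 390 left.
Give Surgery 100 to hit its cap of 100 ; 290 left.
Onc takes 25 to reach its cap of 25 ; 265 left.
Ortho takes 75 to reach its cap of 75 ; 190 left.
Peds: +80 to 80 (cap) ; 110 left.
Give Burn 75 to hit its cap of 75 ; 35 left.
Cardio has room for 60 but only 35 remain, so it gets 35.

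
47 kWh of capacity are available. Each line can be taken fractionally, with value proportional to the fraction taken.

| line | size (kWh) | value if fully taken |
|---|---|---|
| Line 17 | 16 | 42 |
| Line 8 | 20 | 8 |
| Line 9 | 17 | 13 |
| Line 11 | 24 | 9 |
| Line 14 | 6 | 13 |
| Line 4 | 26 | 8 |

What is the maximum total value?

Sort by value density: Line 17 42/16≈2.62, Line 14 13/6≈2.17, Line 9 13/17≈0.765, Line 8 8/20≈0.4, Line 11 9/24≈0.375, Line 4 8/26≈0.308.
Take all of Line 17 (16 kWh, value 42) — 31 kWh left.
Line 14: take in full, 6 kWh for value 13 — 25 left.
All 17 kWh of Line 9 fit (value 13) — 8 remain.
Only 8 kWh remain; take 8/20 of Line 8 for value 8×8/20 = 3.2.
Total value = 71.2.

71.2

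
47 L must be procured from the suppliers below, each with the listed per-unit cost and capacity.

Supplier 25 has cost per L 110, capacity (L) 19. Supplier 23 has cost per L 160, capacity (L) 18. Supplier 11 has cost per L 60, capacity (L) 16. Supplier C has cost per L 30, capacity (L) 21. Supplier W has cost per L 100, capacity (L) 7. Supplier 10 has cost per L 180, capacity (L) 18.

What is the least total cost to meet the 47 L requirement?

Cheapest first:
Supplier C at 30: take all 21 L — 26 still needed.
Take 16 from Supplier 11 at 60 — need 10 more.
Take 7 from Supplier W at 100 — need 3 more.
Supplier 25 (110): take the remaining 3 — done.
Supplier 23, Supplier 10: unused.
Cost = 21×30 + 16×60 + 7×100 + 3×110 = 2620.

2620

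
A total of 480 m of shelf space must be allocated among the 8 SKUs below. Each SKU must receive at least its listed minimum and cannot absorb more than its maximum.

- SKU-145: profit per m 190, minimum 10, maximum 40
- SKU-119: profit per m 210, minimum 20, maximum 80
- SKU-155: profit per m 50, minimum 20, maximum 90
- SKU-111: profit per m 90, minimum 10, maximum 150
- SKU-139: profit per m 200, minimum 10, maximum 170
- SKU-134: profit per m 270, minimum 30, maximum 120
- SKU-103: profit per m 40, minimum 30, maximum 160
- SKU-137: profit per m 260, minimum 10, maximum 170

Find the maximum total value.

106400

Meeting every minimum uses 10+20+20+10+10+30+30+10 = 140 m, leaving 340.
Highest profit per m first: SKU-134 270 > SKU-137 260 > SKU-119 210 > SKU-139 200 > SKU-145 190 > SKU-111 90 > SKU-155 50 > SKU-103 40.
SKU-134: +90 to 120 (cap) ; 250 left.
SKU-137: +160 to 170 (cap) ; 90 left.
SKU-119 takes 60 more to reach its cap of 80 ; 30 left.
Only 30 left; SKU-139 takes them to reach 40.
Total = 190×10 + 210×80 + 50×20 + 90×10 + 200×40 + 270×120 + 40×30 + 260×170 = 106400.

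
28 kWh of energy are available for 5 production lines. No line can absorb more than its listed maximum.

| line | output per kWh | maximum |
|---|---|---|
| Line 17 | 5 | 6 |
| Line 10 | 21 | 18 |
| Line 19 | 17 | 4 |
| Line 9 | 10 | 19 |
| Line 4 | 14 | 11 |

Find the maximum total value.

530

Order the production lines by output per kWh: Line 10 21 > Line 19 17 > Line 4 14 > Line 9 10 > Line 17 5.
Give Line 10 18 to hit its cap of 18 → 10 left.
Line 19 takes 4 to reach its cap of 4 → 6 left.
Line 4 has room for 11 but only 6 remain, so it gets 6.
Total = 21×18 + 17×4 + 14×6 = 530.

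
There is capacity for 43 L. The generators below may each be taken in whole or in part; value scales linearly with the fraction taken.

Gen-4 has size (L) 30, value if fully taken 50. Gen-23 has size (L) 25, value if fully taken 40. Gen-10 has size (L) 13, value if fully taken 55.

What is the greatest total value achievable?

105

Rank by value-to-size ratio: Gen-10 55/13≈4.23, Gen-4 50/30≈1.67, Gen-23 40/25≈1.6.
All 13 L of Gen-10 fit (value 55) ; 30 remain.
Gen-4: take in full, 30 L for value 50 ; 0 left.
Total value = 105.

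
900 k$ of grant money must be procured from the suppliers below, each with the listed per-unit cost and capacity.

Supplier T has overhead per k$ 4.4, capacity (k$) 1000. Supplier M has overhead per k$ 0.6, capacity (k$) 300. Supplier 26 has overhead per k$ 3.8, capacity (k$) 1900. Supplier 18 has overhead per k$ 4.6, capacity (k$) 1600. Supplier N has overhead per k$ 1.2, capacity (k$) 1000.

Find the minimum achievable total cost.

Use suppliers in increasing cost order.
Take 300 from Supplier M at 0.6 ; need 600 more.
Take 600 from Supplier N at 1.2 to finish.
Supplier 26, Supplier T, Supplier 18: unused.
Cost = 300×0.6 + 600×1.2 = 900.

900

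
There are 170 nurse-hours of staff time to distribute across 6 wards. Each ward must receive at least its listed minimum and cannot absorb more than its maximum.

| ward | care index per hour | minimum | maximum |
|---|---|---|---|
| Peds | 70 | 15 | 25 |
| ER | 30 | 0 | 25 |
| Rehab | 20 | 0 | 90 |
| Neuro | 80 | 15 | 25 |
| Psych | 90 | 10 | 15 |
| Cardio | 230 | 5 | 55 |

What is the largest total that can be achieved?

19000

Meeting every minimum uses 15+0+0+15+10+5 = 45 nurse-hours, leaving 125.
Rank by care index per hour: Cardio 230 > Psych 90 > Neuro 80 > Peds 70 > ER 30 > Rehab 20.
Cardio takes 50 more to reach its cap of 55 — 75 left.
Psych takes 5 more to reach its cap of 15 — 70 left.
Neuro: +10 to 25 (cap) — 60 left.
Peds takes 10 more to reach its cap of 25 — 50 left.
Give ER 25 more to hit its cap of 25 — 25 left.
Only 25 left; Rehab takes them to reach 25.
Total = 70×25 + 30×25 + 20×25 + 80×25 + 90×15 + 230×55 = 19000.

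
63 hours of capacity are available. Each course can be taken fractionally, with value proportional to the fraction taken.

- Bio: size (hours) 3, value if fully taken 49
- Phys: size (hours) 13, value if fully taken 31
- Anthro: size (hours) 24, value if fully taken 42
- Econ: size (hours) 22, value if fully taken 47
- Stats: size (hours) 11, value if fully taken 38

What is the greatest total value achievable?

Best value per unit of size first: Bio 49/3≈16.3, Stats 38/11≈3.45, Phys 31/13≈2.38, Econ 47/22≈2.14, Anthro 42/24≈1.75.
Take all of Bio (3 hours, value 49) ; 60 hours left.
Stats: take in full, 11 hours for value 38 ; 49 left.
All 13 hours of Phys fit (value 31) ; 36 remain.
Take all of Econ (22 hours, value 47) ; 14 hours left.
14 hours left: a 14/24 share of Anthro gives 42×14/24 = 24.5.
Total value = 189.5.

189.5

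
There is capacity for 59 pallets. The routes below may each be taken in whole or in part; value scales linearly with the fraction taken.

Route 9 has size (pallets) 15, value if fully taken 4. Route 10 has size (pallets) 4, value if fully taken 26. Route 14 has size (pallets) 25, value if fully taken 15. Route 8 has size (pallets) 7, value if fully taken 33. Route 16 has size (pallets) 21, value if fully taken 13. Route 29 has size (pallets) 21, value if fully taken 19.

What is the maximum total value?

Rank by value-to-size ratio: Route 10 26/4≈6.5, Route 8 33/7≈4.71, Route 29 19/21≈0.905, Route 16 13/21≈0.619, Route 14 15/25≈0.6, Route 9 4/15≈0.267.
Take all of Route 10 (4 pallets, value 26) → 55 pallets left.
All 7 pallets of Route 8 fit (value 33) → 48 remain.
All 21 pallets of Route 29 fit (value 19) → 27 remain.
Route 16: take in full, 21 pallets for value 13 → 6 left.
Fill the last 6 pallets with part of Route 14: 6/25 of it earns 3.6.
Total value = 94.6.

94.6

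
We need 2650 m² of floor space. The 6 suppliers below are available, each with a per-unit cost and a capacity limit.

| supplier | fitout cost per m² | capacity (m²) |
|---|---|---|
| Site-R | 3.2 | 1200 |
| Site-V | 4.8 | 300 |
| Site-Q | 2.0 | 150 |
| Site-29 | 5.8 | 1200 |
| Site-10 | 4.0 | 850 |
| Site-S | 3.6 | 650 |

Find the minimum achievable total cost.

9080

Use suppliers in increasing cost order.
Site-Q at 2.0: take all 150 m² → 2500 still needed.
Take 1200 from Site-R at 3.2 → need 1300 more.
Take 650 from Site-S at 3.6 → need 650 more.
Site-10 at 4.0: take 650 of its 850 → requirement met.
Site-V, Site-29: unused.
Cost = 150×2.0 + 1200×3.2 + 650×3.6 + 650×4.0 = 9080.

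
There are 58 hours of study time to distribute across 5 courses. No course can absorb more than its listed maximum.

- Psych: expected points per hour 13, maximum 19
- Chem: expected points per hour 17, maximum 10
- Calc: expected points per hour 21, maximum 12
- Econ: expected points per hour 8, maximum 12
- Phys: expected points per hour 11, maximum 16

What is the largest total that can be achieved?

853

Highest expected points per hour first: Calc 21 > Chem 17 > Psych 13 > Phys 11 > Econ 8.
Give Calc 12 to hit its cap of 12 → 46 left.
Give Chem 10 to hit its cap of 10 → 36 left.
Psych: +19 to 19 (cap) → 17 left.
Phys takes 16 to reach its cap of 16 → 1 left.
Only 1 left; Econ takes them to reach 1.
Total = 13×19 + 17×10 + 21×12 + 8×1 + 11×16 = 853.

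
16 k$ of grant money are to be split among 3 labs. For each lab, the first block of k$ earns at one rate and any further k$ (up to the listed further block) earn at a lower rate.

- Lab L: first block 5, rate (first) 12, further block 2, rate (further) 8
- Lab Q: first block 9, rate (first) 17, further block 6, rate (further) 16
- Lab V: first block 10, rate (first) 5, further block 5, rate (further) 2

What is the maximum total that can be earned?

Treat each block as its own option and order by rate: Lab Q/tier1 17 > Lab Q/tier2 16 > Lab L/tier1 12 > Lab L/tier2 8 > Lab V/tier1 5 > Lab V/tier2 2.
Lab Q/tier1 (17): +9 ; 7 left.
Lab Q tier2 at 16: fill all 6 ; 1 left.
Lab L/tier1: +1 of 5 at 12; pool empty.
Total = 17×9 + 16×6 + 12×1 = 261.

261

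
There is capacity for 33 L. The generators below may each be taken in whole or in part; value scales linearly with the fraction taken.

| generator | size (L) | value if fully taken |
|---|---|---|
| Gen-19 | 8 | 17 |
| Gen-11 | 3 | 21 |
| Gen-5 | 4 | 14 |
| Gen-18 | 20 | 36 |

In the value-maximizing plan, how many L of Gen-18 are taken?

Best value per unit of size first: Gen-11 21/3≈7, Gen-5 14/4≈3.5, Gen-19 17/8≈2.12, Gen-18 36/20≈1.8.
Take all of Gen-11 (3 L, value 21) ; 30 L left.
All 4 L of Gen-5 fit (value 14) ; 26 remain.
All 8 L of Gen-19 fit (value 17) ; 18 remain.
Only 18 L remain; take 18/20 of Gen-18 for value 36×18/20 = 32.4.

18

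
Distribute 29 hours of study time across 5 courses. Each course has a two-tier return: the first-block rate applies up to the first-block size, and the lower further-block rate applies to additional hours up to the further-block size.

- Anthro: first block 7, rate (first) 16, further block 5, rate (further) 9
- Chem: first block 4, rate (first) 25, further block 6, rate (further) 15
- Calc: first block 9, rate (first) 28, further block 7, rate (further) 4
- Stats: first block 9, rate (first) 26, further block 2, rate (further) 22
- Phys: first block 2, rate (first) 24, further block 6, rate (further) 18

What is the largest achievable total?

732

Treat each block as its own option and order by rate: Calc/first 28 > Stats/first 26 > Chem/first 25 > Phys/first 24 > Stats/second 22 > Phys/second 18 > Anthro/first 16 > Chem/second 15 > Anthro/second 9 > Calc/second 4.
Calc first at 28: fill all 9 → 20 left.
Stats first at 26: fill all 9 → 11 left.
Chem/first (25): +4 → 7 left.
Phys first at 24: fill all 2 → 5 left.
Stats second at 22: fill all 2 → 3 left.
Phys/second: +3 of 6 at 18; pool empty.
Total = 28×9 + 26×9 + 25×4 + 24×2 + 22×2 + 18×3 = 732.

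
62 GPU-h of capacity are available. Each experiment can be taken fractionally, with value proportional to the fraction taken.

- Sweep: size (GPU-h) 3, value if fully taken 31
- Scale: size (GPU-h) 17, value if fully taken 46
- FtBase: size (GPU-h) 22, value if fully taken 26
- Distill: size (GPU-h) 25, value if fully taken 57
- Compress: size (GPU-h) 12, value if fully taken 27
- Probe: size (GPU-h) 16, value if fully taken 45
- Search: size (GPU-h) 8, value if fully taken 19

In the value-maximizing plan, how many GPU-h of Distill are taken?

Sort by value density: Sweep 31/3≈10.3, Probe 45/16≈2.81, Scale 46/17≈2.71, Search 19/8≈2.38, Distill 57/25≈2.28, Compress 27/12≈2.25, FtBase 26/22≈1.18.
Sweep: take in full, 3 GPU-h for value 31 ; 59 left.
All 16 GPU-h of Probe fit (value 45) ; 43 remain.
Take all of Scale (17 GPU-h, value 46) ; 26 GPU-h left.
Take all of Search (8 GPU-h, value 19) ; 18 GPU-h left.
Only 18 GPU-h remain; take 18/25 of Distill for value 57×18/25 = 41.04.

18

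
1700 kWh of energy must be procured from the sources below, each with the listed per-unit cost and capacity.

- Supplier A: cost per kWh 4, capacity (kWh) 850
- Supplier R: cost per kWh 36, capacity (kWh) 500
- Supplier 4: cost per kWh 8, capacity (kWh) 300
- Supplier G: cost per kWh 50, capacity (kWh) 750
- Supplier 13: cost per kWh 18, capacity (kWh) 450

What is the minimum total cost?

Cheapest first:
Supplier A (4): use full 850 ; 850 kWh to go.
Supplier 4 at 8: take all 300 kWh ; 550 still needed.
Take 450 from Supplier 13 at 18 ; need 100 more.
Supplier R (36): take the remaining 100 ; done.
Supplier G: unused.
Cost = 850×4 + 300×8 + 450×18 + 100×36 = 17500.

17500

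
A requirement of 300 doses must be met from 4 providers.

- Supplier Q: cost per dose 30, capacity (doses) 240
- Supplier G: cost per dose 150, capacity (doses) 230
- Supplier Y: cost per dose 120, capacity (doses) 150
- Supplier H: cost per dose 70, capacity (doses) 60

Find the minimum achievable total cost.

Use providers in increasing cost order.
Supplier Q (30): use full 240 → 60 doses to go.
Take 60 from Supplier H at 70 → need 0 more.
Supplier Y, Supplier G: unused.
Cost = 240×30 + 60×70 = 11400.

11400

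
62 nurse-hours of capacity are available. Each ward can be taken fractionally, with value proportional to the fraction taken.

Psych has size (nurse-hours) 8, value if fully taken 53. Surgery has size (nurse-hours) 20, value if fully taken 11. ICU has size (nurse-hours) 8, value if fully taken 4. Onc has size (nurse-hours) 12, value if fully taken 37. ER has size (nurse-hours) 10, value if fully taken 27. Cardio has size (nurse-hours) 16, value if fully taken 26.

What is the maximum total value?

Sort by value density: Psych 53/8≈6.62, Onc 37/12≈3.08, ER 27/10≈2.7, Cardio 26/16≈1.62, Surgery 11/20≈0.55, ICU 4/8≈0.5.
Take all of Psych (8 nurse-hours, value 53) — 54 nurse-hours left.
Onc: take in full, 12 nurse-hours for value 37 — 42 left.
Take all of ER (10 nurse-hours, value 27) — 32 nurse-hours left.
Cardio: take in full, 16 nurse-hours for value 26 — 16 left.
16 nurse-hours left: a 16/20 share of Surgery gives 11×16/20 = 8.8.
Total value = 151.8.

151.8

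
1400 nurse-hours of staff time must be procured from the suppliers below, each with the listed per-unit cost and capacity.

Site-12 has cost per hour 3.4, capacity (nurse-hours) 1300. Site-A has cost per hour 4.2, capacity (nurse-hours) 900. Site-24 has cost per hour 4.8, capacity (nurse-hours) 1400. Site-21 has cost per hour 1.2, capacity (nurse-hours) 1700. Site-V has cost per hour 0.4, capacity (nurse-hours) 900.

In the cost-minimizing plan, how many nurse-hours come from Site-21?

Fill from the cheapest supplier first.
Site-V at 0.4: take all 900 nurse-hours ; 500 still needed.
Take 500 from Site-21 at 1.2 to finish.
Site-12, Site-A, Site-24: unused.

500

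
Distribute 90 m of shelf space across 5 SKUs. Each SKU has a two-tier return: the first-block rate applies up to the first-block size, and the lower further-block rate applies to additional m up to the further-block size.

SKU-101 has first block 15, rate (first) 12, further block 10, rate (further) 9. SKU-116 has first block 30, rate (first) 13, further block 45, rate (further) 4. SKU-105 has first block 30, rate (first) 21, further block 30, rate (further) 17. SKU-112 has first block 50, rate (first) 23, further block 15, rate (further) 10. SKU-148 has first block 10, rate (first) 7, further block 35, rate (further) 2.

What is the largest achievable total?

Order all 10 blocks by rate: SKU-112/tier1 23 > SKU-105/tier1 21 > SKU-105/tier2 17 > SKU-116/tier1 13 > SKU-101/tier1 12 > SKU-112/tier2 10 > SKU-101/tier2 9 > SKU-148/tier1 7 > SKU-116/tier2 4 > SKU-148/tier2 2.
SKU-112/tier1 (23): +50 — 40 left.
Fill SKU-105 tier1 block (30 at 21) — 10 left.
10 remain; put them into SKU-105 tier2 at 17.
Total = 23×50 + 21×30 + 17×10 = 1950.

1950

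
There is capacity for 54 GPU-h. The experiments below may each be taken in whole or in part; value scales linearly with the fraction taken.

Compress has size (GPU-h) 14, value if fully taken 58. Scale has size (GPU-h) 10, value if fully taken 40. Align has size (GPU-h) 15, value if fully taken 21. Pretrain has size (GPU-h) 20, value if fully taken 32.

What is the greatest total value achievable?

Best value per unit of size first: Compress 58/14≈4.14, Scale 40/10≈4, Pretrain 32/20≈1.6, Align 21/15≈1.4.
Compress: take in full, 14 GPU-h for value 58 → 40 left.
Scale: take in full, 10 GPU-h for value 40 → 30 left.
Take all of Pretrain (20 GPU-h, value 32) → 10 GPU-h left.
Fill the last 10 GPU-h with part of Align: 10/15 of it earns 14.
Total value = 144.

144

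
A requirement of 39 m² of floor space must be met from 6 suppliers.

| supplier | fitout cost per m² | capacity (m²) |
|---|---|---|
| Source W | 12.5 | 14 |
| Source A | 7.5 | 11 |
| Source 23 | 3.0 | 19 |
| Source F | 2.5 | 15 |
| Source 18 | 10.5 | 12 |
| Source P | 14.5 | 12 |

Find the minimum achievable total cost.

Use suppliers in increasing cost order.
Take 15 from Source F at 2.5 — need 24 more.
Take 19 from Source 23 at 3.0 — need 5 more.
Source A at 7.5: take 5 of its 11 — requirement met.
Source 18, Source W, Source P: unused.
Cost = 15×2.5 + 19×3.0 + 5×7.5 = 132.

132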